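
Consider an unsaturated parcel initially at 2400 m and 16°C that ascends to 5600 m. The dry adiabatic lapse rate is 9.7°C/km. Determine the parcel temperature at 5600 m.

2400–5600 m, dry adiabatic: Δz = 3.2 km ⇒ ΔT = -31.04°C; T = -15.04°C

-15.04°C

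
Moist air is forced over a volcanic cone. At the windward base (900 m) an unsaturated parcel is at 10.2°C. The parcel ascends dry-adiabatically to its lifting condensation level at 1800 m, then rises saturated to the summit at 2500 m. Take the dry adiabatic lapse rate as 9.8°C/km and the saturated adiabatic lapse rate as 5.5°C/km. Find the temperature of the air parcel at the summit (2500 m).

900–1800 m, dry: Δz = 0.9 km ⇒ ΔT = -8.82°C; T = 1.38°C
1800–2500 m, saturated: Δz = 0.7 km ⇒ ΔT = -3.85°C; T = -2.47°C

-2.47°C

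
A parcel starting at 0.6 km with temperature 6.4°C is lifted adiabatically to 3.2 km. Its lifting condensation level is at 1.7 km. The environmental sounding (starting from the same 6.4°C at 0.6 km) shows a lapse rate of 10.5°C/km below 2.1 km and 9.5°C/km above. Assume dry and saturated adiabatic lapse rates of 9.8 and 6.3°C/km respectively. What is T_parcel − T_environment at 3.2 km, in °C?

+5.97°C (parcel warmer than environment)

Parcel:
  600 → 1700 m (dry, 9.8°C/km): ΔT = -9.8 × 1.1 = -10.78°C → T = -4.38°C
  1700 → 3200 m (saturated, 6.3°C/km): ΔT = -6.3 × 1.5 = -9.45°C → T = -13.83°C
Environment:
  600 → 2100 m (environment, lower layer, 10.5°C/km): ΔT = -10.5 × 1.5 = -15.75°C → T = -9.35°C
  2100 → 3200 m (environment, upper layer, 9.5°C/km): ΔT = -9.5 × 1.1 = -10.45°C → T = -19.8°C
T_parcel − T_env = -13.83 − (-19.8) = +5.97°C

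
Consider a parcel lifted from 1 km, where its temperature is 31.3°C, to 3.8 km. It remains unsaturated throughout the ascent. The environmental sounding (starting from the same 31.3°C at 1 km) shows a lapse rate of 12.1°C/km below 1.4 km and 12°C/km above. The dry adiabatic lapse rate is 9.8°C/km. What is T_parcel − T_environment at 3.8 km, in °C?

+6.2°C (parcel warmer than environment)

Parcel:
  1000–3800 m, dry: Δz = 2.8 km ⇒ ΔT = -27.44°C; T = 3.86°C
Environment:
  1000–1400 m, environment, lower layer: Δz = 0.4 km ⇒ ΔT = -4.84°C; T = 26.46°C
  1400–3800 m, environment, upper layer: Δz = 2.4 km ⇒ ΔT = -28.8°C; T = -2.34°C
T_parcel − T_env = 3.86 − (-2.34) = +6.2°C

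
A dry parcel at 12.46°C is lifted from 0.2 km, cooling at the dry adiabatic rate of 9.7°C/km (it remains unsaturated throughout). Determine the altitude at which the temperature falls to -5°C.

Height above start = (12.46 − (-5)) / 9.7 = 1.8 km
Altitude = 200 m + 1800 m = 2000 m

2 km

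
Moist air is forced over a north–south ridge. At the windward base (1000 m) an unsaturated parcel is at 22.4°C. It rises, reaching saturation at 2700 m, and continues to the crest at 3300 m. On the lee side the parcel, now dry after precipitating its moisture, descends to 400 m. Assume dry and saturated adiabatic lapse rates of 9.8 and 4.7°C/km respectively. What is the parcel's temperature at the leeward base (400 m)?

31.34°C

1000–2700 m, dry: Δz = 1.7 km ⇒ ΔT = -16.66°C; T = 5.74°C
2700–3300 m, saturated: Δz = 0.6 km ⇒ ΔT = -2.82°C; T = 2.92°C
3300–400 m, dry descent: Δz = 2.9 km ⇒ ΔT = +28.42°C; T = 31.34°C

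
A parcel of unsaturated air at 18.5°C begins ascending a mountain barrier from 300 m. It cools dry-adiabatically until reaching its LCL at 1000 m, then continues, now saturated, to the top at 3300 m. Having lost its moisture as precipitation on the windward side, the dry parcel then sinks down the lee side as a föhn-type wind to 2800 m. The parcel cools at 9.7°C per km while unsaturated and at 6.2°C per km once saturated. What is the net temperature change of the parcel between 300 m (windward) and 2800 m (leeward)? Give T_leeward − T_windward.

-16.2°C

Dry to 1000 m: -9.7 × 0.7 km = -6.79°C, so T = 11.71°C.
Saturated to 3300 m: -6.2 × 2.3 km = -14.26°C, so T = -2.55°C.
Dry descent to 2800 m: +9.7 × 0.5 km = +4.85°C, so T = 2.3°C.
Net change vs windward start: 2.3 − 18.5 = -16.2°C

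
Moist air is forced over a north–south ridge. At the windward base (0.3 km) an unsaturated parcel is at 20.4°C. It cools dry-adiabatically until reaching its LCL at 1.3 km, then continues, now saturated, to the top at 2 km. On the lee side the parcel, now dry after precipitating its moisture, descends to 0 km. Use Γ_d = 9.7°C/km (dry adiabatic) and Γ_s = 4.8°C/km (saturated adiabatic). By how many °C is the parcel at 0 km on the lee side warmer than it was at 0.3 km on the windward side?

+6.34°C

Dry to 1300 m: -9.7 × 1 km = -9.7°C, so T = 10.7°C.
Saturated to 2000 m: -4.8 × 0.7 km = -3.36°C, so T = 7.34°C.
Dry descent to 0 m: +9.7 × 2 km = +19.4°C, so T = 26.74°C.
Net change vs windward start: 26.74 − 20.4 = +6.34°C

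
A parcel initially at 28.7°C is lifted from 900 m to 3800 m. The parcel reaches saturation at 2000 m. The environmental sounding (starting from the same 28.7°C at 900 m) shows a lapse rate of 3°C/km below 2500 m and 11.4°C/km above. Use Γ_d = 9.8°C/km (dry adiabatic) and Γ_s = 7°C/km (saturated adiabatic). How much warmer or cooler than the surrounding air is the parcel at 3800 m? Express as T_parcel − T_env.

Parcel:
  900 → 2000 m (dry, 9.8°C/km): ΔT = -9.8 × 1.1 = -10.78°C → T = 17.92°C
  2000 → 3800 m (saturated, 7°C/km): ΔT = -7 × 1.8 = -12.6°C → T = 5.32°C
Environment:
  900 → 2500 m (environment, lower layer, 3°C/km): ΔT = -3 × 1.6 = -4.8°C → T = 23.9°C
  2500 → 3800 m (environment, upper layer, 11.4°C/km): ΔT = -11.4 × 1.3 = -14.82°C → T = 9.08°C
T_parcel − T_env = 5.32 − 9.08 = -3.76°C

-3.76°C (parcel cooler than environment)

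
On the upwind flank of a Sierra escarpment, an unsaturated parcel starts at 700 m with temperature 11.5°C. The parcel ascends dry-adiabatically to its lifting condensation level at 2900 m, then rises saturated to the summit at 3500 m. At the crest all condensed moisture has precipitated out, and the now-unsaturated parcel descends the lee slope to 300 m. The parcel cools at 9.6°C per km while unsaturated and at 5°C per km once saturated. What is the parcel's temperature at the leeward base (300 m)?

700–2900 m, dry: Δz = 2.2 km ⇒ ΔT = -21.12°C; T = -9.62°C
2900–3500 m, saturated: Δz = 0.6 km ⇒ ΔT = -3°C; T = -12.62°C
3500–300 m, dry descent: Δz = 3.2 km ⇒ ΔT = +30.72°C; T = 18.1°C

18.1°C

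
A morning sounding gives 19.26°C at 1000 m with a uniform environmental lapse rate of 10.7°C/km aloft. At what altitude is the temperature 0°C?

Height above start = (19.26 − 0) / 10.7 = 1.8 km
Altitude = 1000 m + 1800 m = 2800 m

2800 m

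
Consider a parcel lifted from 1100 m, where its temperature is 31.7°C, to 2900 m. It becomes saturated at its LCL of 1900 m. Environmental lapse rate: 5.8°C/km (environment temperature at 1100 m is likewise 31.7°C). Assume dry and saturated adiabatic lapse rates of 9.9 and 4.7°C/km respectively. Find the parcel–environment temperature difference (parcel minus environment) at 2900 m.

Parcel:
  1100–1900 m, dry: Δz = 0.8 km ⇒ ΔT = -7.92°C; T = 23.78°C
  1900–2900 m, saturated: Δz = 1 km ⇒ ΔT = -4.7°C; T = 19.08°C
Environment:
  1100–2900 m, environment: Δz = 1.8 km ⇒ ΔT = -10.44°C; T = 21.26°C
T_parcel − T_env = 19.08 − 21.26 = -2.18°C

-2.18°C (parcel cooler than environment)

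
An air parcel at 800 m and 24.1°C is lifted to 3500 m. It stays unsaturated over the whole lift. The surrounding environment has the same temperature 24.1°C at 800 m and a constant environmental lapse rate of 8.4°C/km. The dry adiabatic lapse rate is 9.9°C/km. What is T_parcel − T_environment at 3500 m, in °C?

Parcel:
  From 800 m to 3500 m (dry): cools by 9.9 × 2.7 = 26.73°C, giving -2.63°C.
Environment:
  From 800 m to 3500 m (environment): cools by 8.4 × 2.7 = 22.68°C, giving 1.42°C.
T_parcel − T_env = -2.63 − 1.42 = -4.05°C

-4.05°C (parcel cooler than environment)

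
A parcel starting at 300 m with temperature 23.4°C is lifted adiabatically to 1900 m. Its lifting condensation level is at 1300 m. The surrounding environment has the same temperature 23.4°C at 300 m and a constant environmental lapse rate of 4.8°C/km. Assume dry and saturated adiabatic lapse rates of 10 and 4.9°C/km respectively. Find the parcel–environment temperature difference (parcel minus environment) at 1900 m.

Parcel:
  300 → 1300 m (dry, 10°C/km): ΔT = -10 × 1 = -10°C → T = 13.4°C
  1300 → 1900 m (saturated, 4.9°C/km): ΔT = -4.9 × 0.6 = -2.94°C → T = 10.46°C
Environment:
  300 → 1900 m (environment, 4.8°C/km): ΔT = -4.8 × 1.6 = -7.68°C → T = 15.72°C
T_parcel − T_env = 10.46 − 15.72 = -5.26°C

-5.26°C (parcel cooler than environment)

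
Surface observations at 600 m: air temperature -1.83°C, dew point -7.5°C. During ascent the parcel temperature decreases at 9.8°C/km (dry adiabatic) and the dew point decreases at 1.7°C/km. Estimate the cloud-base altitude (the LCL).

T and T_d converge at 9.8 − 1.7 = 8.1°C per km
Height above start = (-1.83 − (-7.5)) / 8.1 = 0.7 km
LCL altitude = 600 m + 700 m = 1300 m

1300 m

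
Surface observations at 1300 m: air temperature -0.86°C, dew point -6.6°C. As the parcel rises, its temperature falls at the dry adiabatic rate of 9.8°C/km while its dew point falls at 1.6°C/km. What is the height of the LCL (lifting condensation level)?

2000 m

T and T_d converge at 9.8 − 1.6 = 8.2°C per km
Height above start = (-0.86 − (-6.6)) / 8.2 = 0.7 km
LCL altitude = 1300 m + 700 m = 2000 m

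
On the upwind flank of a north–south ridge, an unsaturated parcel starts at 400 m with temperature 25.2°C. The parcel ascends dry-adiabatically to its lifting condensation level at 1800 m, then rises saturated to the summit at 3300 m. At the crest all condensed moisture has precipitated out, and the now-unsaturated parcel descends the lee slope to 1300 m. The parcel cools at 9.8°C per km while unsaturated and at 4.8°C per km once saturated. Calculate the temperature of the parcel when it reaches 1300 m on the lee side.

400–1800 m, dry: Δz = 1.4 km ⇒ ΔT = -13.72°C; T = 11.48°C
1800–3300 m, saturated: Δz = 1.5 km ⇒ ΔT = -7.2°C; T = 4.28°C
3300–1300 m, dry descent: Δz = 2 km ⇒ ΔT = +19.6°C; T = 23.88°C

23.88°C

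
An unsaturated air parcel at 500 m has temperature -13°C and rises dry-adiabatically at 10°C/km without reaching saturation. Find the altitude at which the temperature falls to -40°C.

Height above start = (-13 − (-40)) / 10 = 2.7 km
Altitude = 500 m + 2700 m = 3200 m

3200 m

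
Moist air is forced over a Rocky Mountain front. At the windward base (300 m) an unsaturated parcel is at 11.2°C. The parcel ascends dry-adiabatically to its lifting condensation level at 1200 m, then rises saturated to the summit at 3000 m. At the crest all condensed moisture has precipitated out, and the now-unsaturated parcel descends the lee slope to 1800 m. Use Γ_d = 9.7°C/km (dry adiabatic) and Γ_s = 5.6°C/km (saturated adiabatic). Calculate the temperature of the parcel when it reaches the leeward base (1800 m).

300 → 1200 m (dry, 9.7°C/km): ΔT = -9.7 × 0.9 = -8.73°C → T = 2.47°C
1200 → 3000 m (saturated, 5.6°C/km): ΔT = -5.6 × 1.8 = -10.08°C → T = -7.61°C
3000 → 1800 m (dry descent, 9.7°C/km): ΔT = +9.7 × 1.2 = +11.64°C → T = 4.03°C

4.03°C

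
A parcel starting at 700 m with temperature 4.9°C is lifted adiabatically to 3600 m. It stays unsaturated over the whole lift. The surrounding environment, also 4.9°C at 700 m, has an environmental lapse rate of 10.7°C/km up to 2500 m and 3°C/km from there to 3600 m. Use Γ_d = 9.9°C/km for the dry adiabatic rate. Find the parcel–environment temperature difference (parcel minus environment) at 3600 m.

Parcel:
  Dry to 3600 m: -9.9 × 2.9 km = -28.71°C, so T = -23.81°C.
Environment:
  Environment, lower layer to 2500 m: -10.7 × 1.8 km = -19.26°C, so T = -14.36°C.
  Environment, upper layer to 3600 m: -3 × 1.1 km = -3.3°C, so T = -17.66°C.
T_parcel − T_env = -23.81 − (-17.66) = -6.15°C

-6.15°C (parcel cooler than environment)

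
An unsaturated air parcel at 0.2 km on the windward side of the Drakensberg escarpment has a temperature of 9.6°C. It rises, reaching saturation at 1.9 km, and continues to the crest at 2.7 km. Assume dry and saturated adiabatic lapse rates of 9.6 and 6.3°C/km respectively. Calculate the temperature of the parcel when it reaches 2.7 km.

From 200 m to 1900 m (dry): cools by 9.6 × 1.7 = 16.32°C, giving -6.72°C.
From 1900 m to 2700 m (saturated): cools by 6.3 × 0.8 = 5.04°C, giving -11.76°C.

-11.76°C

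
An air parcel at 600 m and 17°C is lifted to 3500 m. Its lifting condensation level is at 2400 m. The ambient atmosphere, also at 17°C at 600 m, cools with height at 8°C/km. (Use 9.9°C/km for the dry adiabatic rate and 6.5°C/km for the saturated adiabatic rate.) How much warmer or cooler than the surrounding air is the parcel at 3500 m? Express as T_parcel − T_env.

-1.77°C (parcel cooler than environment)

Parcel:
  Dry to 2400 m: -9.9 × 1.8 km = -17.82°C, so T = -0.82°C.
  Saturated to 3500 m: -6.5 × 1.1 km = -7.15°C, so T = -7.97°C.
Environment:
  Environment to 3500 m: -8 × 2.9 km = -23.2°C, so T = -6.2°C.
T_parcel − T_env = -7.97 − (-6.2) = -1.77°C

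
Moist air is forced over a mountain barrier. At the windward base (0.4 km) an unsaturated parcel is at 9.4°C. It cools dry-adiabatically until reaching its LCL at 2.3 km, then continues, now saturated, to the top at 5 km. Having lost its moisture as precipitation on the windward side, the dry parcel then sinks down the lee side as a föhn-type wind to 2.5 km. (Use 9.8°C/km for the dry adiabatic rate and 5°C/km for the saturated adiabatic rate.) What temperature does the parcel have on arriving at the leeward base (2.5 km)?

1.78°C

400–2300 m, dry: Δz = 1.9 km ⇒ ΔT = -18.62°C; T = -9.22°C
2300–5000 m, saturated: Δz = 2.7 km ⇒ ΔT = -13.5°C; T = -22.72°C
5000–2500 m, dry descent: Δz = 2.5 km ⇒ ΔT = +24.5°C; T = 1.78°C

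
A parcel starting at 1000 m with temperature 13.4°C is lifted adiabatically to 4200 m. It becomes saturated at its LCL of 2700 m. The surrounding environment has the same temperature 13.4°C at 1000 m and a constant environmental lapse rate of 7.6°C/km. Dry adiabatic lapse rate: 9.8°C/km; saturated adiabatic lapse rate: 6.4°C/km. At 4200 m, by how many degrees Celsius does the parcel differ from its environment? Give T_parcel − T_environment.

Parcel:
  1000–2700 m, dry: Δz = 1.7 km ⇒ ΔT = -16.66°C; T = -3.26°C
  2700–4200 m, saturated: Δz = 1.5 km ⇒ ΔT = -9.6°C; T = -12.86°C
Environment:
  1000–4200 m, environment: Δz = 3.2 km ⇒ ΔT = -24.32°C; T = -10.92°C
T_parcel − T_env = -12.86 − (-10.92) = -1.94°C

-1.94°C (parcel cooler than environment)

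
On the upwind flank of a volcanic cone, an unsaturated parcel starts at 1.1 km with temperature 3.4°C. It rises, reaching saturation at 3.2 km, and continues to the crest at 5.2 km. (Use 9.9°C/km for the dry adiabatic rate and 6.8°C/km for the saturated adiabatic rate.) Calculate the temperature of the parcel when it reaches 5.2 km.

1100–3200 m, dry: Δz = 2.1 km ⇒ ΔT = -20.79°C; T = -17.39°C
3200–5200 m, saturated: Δz = 2 km ⇒ ΔT = -13.6°C; T = -30.99°C

-30.99°C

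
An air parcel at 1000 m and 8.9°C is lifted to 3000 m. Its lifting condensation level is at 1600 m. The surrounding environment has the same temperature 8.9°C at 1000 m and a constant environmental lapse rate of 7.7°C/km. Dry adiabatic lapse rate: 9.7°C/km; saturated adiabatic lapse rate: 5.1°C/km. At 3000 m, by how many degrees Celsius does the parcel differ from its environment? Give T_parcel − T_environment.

Parcel:
  From 1000 m to 1600 m (dry): cools by 9.7 × 0.6 = 5.82°C, giving 3.08°C.
  From 1600 m to 3000 m (saturated): cools by 5.1 × 1.4 = 7.14°C, giving -4.06°C.
Environment:
  From 1000 m to 3000 m (environment): cools by 7.7 × 2 = 15.4°C, giving -6.5°C.
T_parcel − T_env = -4.06 − (-6.5) = +2.44°C

+2.44°C (parcel warmer than environment)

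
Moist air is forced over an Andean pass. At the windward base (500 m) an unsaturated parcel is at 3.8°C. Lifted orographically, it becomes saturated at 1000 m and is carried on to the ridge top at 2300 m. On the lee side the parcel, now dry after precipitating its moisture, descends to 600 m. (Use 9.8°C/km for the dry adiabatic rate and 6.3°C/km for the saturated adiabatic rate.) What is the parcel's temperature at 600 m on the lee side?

7.37°C

500–1000 m, dry: Δz = 0.5 km ⇒ ΔT = -4.9°C; T = -1.1°C
1000–2300 m, saturated: Δz = 1.3 km ⇒ ΔT = -8.19°C; T = -9.29°C
2300–600 m, dry descent: Δz = 1.7 km ⇒ ΔT = +16.66°C; T = 7.37°C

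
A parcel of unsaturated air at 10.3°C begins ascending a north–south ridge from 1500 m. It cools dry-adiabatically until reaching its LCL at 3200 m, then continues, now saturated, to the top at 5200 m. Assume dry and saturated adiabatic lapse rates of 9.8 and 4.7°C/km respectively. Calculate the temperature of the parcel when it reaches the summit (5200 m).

-15.76°C

Dry to 3200 m: -9.8 × 1.7 km = -16.66°C, so T = -6.36°C.
Saturated to 5200 m: -4.7 × 2 km = -9.4°C, so T = -15.76°C.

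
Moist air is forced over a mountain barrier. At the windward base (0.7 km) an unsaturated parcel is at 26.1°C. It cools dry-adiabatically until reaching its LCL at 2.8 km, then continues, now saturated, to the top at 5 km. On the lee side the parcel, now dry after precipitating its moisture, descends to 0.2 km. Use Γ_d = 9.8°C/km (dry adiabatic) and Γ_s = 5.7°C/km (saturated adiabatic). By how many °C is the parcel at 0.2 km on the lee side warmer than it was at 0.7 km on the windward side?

+13.92°C

Dry to 2800 m: -9.8 × 2.1 km = -20.58°C, so T = 5.52°C.
Saturated to 5000 m: -5.7 × 2.2 km = -12.54°C, so T = -7.02°C.
Dry descent to 200 m: +9.8 × 4.8 km = +47.04°C, so T = 40.02°C.
Net change vs windward start: 40.02 − 26.1 = +13.92°C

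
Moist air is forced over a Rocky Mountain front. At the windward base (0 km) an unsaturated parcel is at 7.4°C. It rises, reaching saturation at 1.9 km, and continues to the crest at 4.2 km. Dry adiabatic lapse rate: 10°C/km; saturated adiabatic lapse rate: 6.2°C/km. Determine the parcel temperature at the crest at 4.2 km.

0–1900 m, dry: Δz = 1.9 km ⇒ ΔT = -19°C; T = -11.6°C
1900–4200 m, saturated: Δz = 2.3 km ⇒ ΔT = -14.26°C; T = -25.86°C

-25.86°C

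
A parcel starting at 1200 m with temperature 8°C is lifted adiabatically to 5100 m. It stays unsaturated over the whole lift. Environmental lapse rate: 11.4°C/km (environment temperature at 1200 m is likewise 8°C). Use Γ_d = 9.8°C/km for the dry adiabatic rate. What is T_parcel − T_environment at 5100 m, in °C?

+6.24°C (parcel warmer than environment)

Parcel:
  1200–5100 m, dry: Δz = 3.9 km ⇒ ΔT = -38.22°C; T = -30.22°C
Environment:
  1200–5100 m, environment: Δz = 3.9 km ⇒ ΔT = -44.46°C; T = -36.46°C
T_parcel − T_env = -30.22 − (-36.46) = +6.24°C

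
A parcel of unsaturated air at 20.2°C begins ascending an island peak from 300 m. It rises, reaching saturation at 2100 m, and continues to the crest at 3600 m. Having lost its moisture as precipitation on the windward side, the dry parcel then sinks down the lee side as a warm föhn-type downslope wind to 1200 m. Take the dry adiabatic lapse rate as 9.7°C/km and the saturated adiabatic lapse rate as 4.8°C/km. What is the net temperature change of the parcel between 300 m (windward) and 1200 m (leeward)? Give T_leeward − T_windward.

300–2100 m, dry: Δz = 1.8 km ⇒ ΔT = -17.46°C; T = 2.74°C
2100–3600 m, saturated: Δz = 1.5 km ⇒ ΔT = -7.2°C; T = -4.46°C
3600–1200 m, dry descent: Δz = 2.4 km ⇒ ΔT = +23.28°C; T = 18.82°C
Net change vs windward start: 18.82 − 20.2 = -1.38°C

-1.38°C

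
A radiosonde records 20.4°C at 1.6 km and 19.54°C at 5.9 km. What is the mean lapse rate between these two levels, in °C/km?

Γ = −ΔT/Δz = (20.4 − 19.54) / (5900 − 1600) m
  = 0.86°C / 4.3 km = 0.2°C/km

0.2°C/km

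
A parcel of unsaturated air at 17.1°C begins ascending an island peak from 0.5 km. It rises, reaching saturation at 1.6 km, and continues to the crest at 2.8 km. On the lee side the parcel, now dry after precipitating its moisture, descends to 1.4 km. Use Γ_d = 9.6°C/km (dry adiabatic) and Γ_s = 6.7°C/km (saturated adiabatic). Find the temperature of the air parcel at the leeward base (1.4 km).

11.94°C

500–1600 m, dry: Δz = 1.1 km ⇒ ΔT = -10.56°C; T = 6.54°C
1600–2800 m, saturated: Δz = 1.2 km ⇒ ΔT = -8.04°C; T = -1.5°C
2800–1400 m, dry descent: Δz = 1.4 km ⇒ ΔT = +13.44°C; T = 11.94°C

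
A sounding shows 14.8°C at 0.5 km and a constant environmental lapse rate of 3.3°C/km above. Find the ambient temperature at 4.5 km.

1.6°C

Environmental to 4500 m: -3.3 × 4 km = -13.2°C, so T = 1.6°C.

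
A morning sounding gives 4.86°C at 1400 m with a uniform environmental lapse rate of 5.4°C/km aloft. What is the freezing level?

2300 m

Height above start = (4.86 − 0) / 5.4 = 0.9 km
Altitude = 1400 m + 900 m = 2300 m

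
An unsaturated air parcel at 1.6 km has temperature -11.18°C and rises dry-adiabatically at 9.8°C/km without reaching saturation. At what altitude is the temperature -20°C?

Height above start = (-11.18 − (-20)) / 9.8 = 0.9 km
Altitude = 1600 m + 900 m = 2500 m

2.5 km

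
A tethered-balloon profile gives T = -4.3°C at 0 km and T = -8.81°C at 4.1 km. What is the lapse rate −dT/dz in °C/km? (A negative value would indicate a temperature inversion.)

1.1°C/km

Γ = −ΔT/Δz = (-4.3 − (-8.81)) / (4100 − 0) m
  = 4.51°C / 4.1 km = 1.1°C/km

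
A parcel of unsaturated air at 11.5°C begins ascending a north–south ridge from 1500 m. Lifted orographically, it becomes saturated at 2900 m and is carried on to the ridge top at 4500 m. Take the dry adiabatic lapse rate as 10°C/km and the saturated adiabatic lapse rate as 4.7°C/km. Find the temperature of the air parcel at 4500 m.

Dry to 2900 m: -10 × 1.4 km = -14°C, so T = -2.5°C.
Saturated to 4500 m: -4.7 × 1.6 km = -7.52°C, so T = -10.02°C.

-10.02°C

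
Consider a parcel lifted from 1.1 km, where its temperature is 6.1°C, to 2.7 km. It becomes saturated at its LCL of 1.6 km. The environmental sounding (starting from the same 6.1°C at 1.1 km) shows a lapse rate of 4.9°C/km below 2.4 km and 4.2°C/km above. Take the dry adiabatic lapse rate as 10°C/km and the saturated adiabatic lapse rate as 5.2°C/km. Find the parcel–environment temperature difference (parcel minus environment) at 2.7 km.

-3.09°C (parcel cooler than environment)

Parcel:
  1100–1600 m, dry: Δz = 0.5 km ⇒ ΔT = -5°C; T = 1.1°C
  1600–2700 m, saturated: Δz = 1.1 km ⇒ ΔT = -5.72°C; T = -4.62°C
Environment:
  1100–2400 m, environment, lower layer: Δz = 1.3 km ⇒ ΔT = -6.37°C; T = -0.27°C
  2400–2700 m, environment, upper layer: Δz = 0.3 km ⇒ ΔT = -1.26°C; T = -1.53°C
T_parcel − T_env = -4.62 − (-1.53) = -3.09°C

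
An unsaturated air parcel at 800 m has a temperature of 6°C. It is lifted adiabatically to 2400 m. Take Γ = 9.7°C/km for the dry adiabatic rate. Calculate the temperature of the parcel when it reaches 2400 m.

800–2400 m, dry adiabatic: Δz = 1.6 km ⇒ ΔT = -15.52°C; T = -9.52°C

-9.52°C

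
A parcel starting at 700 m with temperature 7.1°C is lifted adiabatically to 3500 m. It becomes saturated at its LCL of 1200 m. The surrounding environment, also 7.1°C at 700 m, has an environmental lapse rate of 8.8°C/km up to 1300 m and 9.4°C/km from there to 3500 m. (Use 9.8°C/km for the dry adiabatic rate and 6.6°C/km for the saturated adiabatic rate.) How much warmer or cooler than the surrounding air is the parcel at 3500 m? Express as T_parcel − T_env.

Parcel:
  700 → 1200 m (dry, 9.8°C/km): ΔT = -9.8 × 0.5 = -4.9°C → T = 2.2°C
  1200 → 3500 m (saturated, 6.6°C/km): ΔT = -6.6 × 2.3 = -15.18°C → T = -12.98°C
Environment:
  700 → 1300 m (environment, lower layer, 8.8°C/km): ΔT = -8.8 × 0.6 = -5.28°C → T = 1.82°C
  1300 → 3500 m (environment, upper layer, 9.4°C/km): ΔT = -9.4 × 2.2 = -20.68°C → T = -18.86°C
T_parcel − T_env = -12.98 − (-18.86) = +5.88°C

+5.88°C (parcel warmer than environment)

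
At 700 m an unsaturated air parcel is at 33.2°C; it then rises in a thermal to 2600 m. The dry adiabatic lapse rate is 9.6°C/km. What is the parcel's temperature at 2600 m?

14.96°C

From 700 m to 2600 m (dry adiabatic): cools by 9.6 × 1.9 = 18.24°C, giving 14.96°C.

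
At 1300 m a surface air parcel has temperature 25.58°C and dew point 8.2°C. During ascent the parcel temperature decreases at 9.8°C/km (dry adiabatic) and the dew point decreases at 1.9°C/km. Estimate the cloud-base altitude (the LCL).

T and T_d converge at 9.8 − 1.9 = 7.9°C per km
Height above start = (25.58 − 8.2) / 7.9 = 2.2 km
LCL altitude = 1300 m + 2200 m = 3500 m

3500 m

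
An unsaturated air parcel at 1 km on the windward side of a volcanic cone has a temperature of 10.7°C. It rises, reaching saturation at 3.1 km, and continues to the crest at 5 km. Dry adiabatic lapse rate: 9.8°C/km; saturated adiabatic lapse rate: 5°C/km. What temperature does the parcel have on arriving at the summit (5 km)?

-19.38°C

From 1000 m to 3100 m (dry): cools by 9.8 × 2.1 = 20.58°C, giving -9.88°C.
From 3100 m to 5000 m (saturated): cools by 5 × 1.9 = 9.5°C, giving -19.38°C.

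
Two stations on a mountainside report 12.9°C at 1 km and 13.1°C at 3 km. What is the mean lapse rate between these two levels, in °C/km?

Γ = −ΔT/Δz = (12.9 − 13.1) / (3000 − 1000) m
  = -0.2°C / 2 km = -0.1°C/km

-0.1°C/km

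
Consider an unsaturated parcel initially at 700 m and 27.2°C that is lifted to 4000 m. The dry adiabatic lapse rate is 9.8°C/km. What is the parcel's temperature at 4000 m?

700 → 4000 m (dry adiabatic, 9.8°C/km): ΔT = -9.8 × 3.3 = -32.34°C → T = -5.14°C

-5.14°C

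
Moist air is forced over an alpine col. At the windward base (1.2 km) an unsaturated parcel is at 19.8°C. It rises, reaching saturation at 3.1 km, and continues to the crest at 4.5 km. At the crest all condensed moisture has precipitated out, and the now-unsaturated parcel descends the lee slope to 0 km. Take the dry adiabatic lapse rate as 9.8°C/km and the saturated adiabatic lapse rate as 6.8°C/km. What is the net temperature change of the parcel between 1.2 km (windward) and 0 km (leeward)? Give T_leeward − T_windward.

+15.96°C

Dry to 3100 m: -9.8 × 1.9 km = -18.62°C, so T = 1.18°C.
Saturated to 4500 m: -6.8 × 1.4 km = -9.52°C, so T = -8.34°C.
Dry descent to 0 m: +9.8 × 4.5 km = +44.1°C, so T = 35.76°C.
Net change vs windward start: 35.76 − 19.8 = +15.96°C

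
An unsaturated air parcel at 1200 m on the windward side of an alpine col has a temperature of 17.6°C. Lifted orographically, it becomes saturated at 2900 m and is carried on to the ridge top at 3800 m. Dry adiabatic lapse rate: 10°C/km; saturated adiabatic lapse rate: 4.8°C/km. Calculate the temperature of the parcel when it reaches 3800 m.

-3.72°C

1200 → 2900 m (dry, 10°C/km): ΔT = -10 × 1.7 = -17°C → T = 0.6°C
2900 → 3800 m (saturated, 4.8°C/km): ΔT = -4.8 × 0.9 = -4.32°C → T = -3.72°C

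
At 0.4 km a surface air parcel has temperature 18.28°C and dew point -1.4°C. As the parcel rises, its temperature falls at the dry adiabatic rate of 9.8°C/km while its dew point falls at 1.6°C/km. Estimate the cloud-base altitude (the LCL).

2.8 km

T and T_d converge at 9.8 − 1.6 = 8.2°C per km
Height above start = (18.28 − (-1.4)) / 8.2 = 2.4 km
LCL altitude = 400 m + 2400 m = 2800 m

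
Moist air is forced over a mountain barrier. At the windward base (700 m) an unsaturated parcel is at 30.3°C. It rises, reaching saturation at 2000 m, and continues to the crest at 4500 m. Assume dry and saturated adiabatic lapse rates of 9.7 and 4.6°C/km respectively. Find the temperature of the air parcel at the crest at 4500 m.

6.19°C

Dry to 2000 m: -9.7 × 1.3 km = -12.61°C, so T = 17.69°C.
Saturated to 4500 m: -4.6 × 2.5 km = -11.5°C, so T = 6.19°C.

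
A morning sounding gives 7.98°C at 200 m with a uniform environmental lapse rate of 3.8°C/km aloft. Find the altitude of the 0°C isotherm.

Height above start = (7.98 − 0) / 3.8 = 2.1 km
Altitude = 200 m + 2100 m = 2300 m

2300 m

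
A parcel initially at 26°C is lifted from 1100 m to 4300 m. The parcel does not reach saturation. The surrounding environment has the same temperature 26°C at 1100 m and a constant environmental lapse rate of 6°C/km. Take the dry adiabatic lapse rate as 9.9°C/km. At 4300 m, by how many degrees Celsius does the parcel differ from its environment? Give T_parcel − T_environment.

-12.48°C (parcel cooler than environment)

Parcel:
  From 1100 m to 4300 m (dry): cools by 9.9 × 3.2 = 31.68°C, giving -5.68°C.
Environment:
  From 1100 m to 4300 m (environment): cools by 6 × 3.2 = 19.2°C, giving 6.8°C.
T_parcel − T_env = -5.68 − 6.8 = -12.48°C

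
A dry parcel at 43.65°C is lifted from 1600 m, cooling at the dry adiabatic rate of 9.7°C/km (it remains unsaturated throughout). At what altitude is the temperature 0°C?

6100 m

Height above start = (43.65 − 0) / 9.7 = 4.5 km
Altitude = 1600 m + 4500 m = 6100 m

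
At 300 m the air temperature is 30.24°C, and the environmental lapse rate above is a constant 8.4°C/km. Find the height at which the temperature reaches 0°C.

Height above start = (30.24 − 0) / 8.4 = 3.6 km
Altitude = 300 m + 3600 m = 3900 m

3900 m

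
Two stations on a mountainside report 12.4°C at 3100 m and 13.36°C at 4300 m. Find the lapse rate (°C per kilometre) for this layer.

-0.8°C/km

Γ = −ΔT/Δz = (12.4 − 13.36) / (4300 − 3100) m
  = -0.96°C / 1.2 km = -0.8°C/km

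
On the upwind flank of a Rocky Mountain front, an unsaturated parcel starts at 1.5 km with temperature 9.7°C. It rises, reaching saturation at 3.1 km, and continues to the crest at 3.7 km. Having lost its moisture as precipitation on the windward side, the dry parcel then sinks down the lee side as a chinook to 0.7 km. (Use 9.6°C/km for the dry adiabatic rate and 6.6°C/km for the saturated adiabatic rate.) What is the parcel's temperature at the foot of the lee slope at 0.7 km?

Dry to 3100 m: -9.6 × 1.6 km = -15.36°C, so T = -5.66°C.
Saturated to 3700 m: -6.6 × 0.6 km = -3.96°C, so T = -9.62°C.
Dry descent to 700 m: +9.6 × 3 km = +28.8°C, so T = 19.18°C.

19.18°C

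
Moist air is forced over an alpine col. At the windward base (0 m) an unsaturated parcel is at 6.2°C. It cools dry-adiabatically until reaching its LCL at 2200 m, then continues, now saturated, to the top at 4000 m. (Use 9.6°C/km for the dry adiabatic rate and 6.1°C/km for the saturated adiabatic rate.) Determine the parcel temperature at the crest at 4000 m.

Dry to 2200 m: -9.6 × 2.2 km = -21.12°C, so T = -14.92°C.
Saturated to 4000 m: -6.1 × 1.8 km = -10.98°C, so T = -25.9°C.

-25.9°C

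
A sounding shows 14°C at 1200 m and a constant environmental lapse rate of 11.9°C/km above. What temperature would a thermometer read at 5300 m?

Environmental to 5300 m: -11.9 × 4.1 km = -48.79°C, so T = -34.79°C.

-34.79°C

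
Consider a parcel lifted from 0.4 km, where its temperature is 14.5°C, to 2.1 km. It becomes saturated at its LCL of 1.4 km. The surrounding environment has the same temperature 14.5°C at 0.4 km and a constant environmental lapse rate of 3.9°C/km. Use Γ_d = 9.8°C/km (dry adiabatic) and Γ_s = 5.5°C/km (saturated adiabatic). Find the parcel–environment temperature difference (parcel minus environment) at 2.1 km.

-7.02°C (parcel cooler than environment)

Parcel:
  400 → 1400 m (dry, 9.8°C/km): ΔT = -9.8 × 1 = -9.8°C → T = 4.7°C
  1400 → 2100 m (saturated, 5.5°C/km): ΔT = -5.5 × 0.7 = -3.85°C → T = 0.85°C
Environment:
  400 → 2100 m (environment, 3.9°C/km): ΔT = -3.9 × 1.7 = -6.63°C → T = 7.87°C
T_parcel − T_env = 0.85 − 7.87 = -7.02°C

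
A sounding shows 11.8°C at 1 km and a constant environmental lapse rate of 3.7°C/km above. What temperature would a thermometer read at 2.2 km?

1000 → 2200 m (environmental, 3.7°C/km): ΔT = -3.7 × 1.2 = -4.44°C → T = 7.36°C

7.36°C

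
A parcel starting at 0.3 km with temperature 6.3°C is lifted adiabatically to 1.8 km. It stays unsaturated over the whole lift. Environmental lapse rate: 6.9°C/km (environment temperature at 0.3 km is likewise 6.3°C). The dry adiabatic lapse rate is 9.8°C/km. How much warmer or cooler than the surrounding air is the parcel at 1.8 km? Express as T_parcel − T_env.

-4.35°C (parcel cooler than environment)

Parcel:
  300–1800 m, dry: Δz = 1.5 km ⇒ ΔT = -14.7°C; T = -8.4°C
Environment:
  300–1800 m, environment: Δz = 1.5 km ⇒ ΔT = -10.35°C; T = -4.05°C
T_parcel − T_env = -8.4 − (-4.05) = -4.35°C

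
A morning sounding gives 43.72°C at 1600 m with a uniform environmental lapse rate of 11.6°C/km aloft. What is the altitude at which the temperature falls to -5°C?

Height above start = (43.72 − (-5)) / 11.6 = 4.2 km
Altitude = 1600 m + 4200 m = 5800 m

5800 m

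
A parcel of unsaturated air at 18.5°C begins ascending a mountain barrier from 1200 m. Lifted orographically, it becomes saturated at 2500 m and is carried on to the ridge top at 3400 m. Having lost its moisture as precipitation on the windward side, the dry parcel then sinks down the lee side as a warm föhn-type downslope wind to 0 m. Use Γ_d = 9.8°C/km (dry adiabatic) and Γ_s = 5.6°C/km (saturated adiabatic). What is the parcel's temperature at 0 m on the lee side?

1200–2500 m, dry: Δz = 1.3 km ⇒ ΔT = -12.74°C; T = 5.76°C
2500–3400 m, saturated: Δz = 0.9 km ⇒ ΔT = -5.04°C; T = 0.72°C
3400–0 m, dry descent: Δz = 3.4 km ⇒ ΔT = +33.32°C; T = 34.04°C

34.04°C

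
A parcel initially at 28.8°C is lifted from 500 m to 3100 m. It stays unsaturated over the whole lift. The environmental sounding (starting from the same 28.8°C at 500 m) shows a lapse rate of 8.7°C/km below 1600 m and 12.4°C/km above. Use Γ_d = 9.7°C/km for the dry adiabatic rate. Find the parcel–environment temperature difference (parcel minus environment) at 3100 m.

Parcel:
  Dry to 3100 m: -9.7 × 2.6 km = -25.22°C, so T = 3.58°C.
Environment:
  Environment, lower layer to 1600 m: -8.7 × 1.1 km = -9.57°C, so T = 19.23°C.
  Environment, upper layer to 3100 m: -12.4 × 1.5 km = -18.6°C, so T = 0.63°C.
T_parcel − T_env = 3.58 − 0.63 = +2.95°C

+2.95°C (parcel warmer than environment)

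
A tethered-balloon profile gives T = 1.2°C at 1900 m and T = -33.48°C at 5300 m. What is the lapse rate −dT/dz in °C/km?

Γ = −ΔT/Δz = (1.2 − (-33.48)) / (5300 − 1900) m
  = 34.68°C / 3.4 km = 10.2°C/km

10.2°C/km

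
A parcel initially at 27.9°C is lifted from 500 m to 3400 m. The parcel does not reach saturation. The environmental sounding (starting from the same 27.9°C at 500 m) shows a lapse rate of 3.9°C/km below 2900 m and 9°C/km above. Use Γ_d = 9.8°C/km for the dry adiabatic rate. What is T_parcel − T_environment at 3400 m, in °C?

Parcel:
  500–3400 m, dry: Δz = 2.9 km ⇒ ΔT = -28.42°C; T = -0.52°C
Environment:
  500–2900 m, environment, lower layer: Δz = 2.4 km ⇒ ΔT = -9.36°C; T = 18.54°C
  2900–3400 m, environment, upper layer: Δz = 0.5 km ⇒ ΔT = -4.5°C; T = 14.04°C
T_parcel − T_env = -0.52 − 14.04 = -14.56°C

-14.56°C (parcel cooler than environment)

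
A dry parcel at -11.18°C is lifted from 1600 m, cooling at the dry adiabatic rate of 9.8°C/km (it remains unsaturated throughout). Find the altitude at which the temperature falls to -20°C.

Height above start = (-11.18 − (-20)) / 9.8 = 0.9 km
Altitude = 1600 m + 900 m = 2500 m

2500 m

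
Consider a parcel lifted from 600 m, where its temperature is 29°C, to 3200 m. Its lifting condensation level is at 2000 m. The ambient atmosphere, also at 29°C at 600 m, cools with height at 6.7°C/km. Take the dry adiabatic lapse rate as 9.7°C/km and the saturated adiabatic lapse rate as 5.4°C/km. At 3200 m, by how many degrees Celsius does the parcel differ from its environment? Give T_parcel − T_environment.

Parcel:
  600 → 2000 m (dry, 9.7°C/km): ΔT = -9.7 × 1.4 = -13.58°C → T = 15.42°C
  2000 → 3200 m (saturated, 5.4°C/km): ΔT = -5.4 × 1.2 = -6.48°C → T = 8.94°C
Environment:
  600 → 3200 m (environment, 6.7°C/km): ΔT = -6.7 × 2.6 = -17.42°C → T = 11.58°C
T_parcel − T_env = 8.94 − 11.58 = -2.64°C

-2.64°C (parcel cooler than environment)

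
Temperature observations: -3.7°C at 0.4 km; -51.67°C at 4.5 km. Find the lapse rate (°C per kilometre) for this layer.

Γ = −ΔT/Δz = (-3.7 − (-51.67)) / (4500 − 400) m
  = 47.97°C / 4.1 km = 11.7°C/km

11.7°C/km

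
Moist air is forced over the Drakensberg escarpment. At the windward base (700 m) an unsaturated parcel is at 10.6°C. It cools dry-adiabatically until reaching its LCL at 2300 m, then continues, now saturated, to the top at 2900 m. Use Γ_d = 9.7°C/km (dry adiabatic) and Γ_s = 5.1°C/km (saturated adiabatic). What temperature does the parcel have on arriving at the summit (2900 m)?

-7.98°C

From 700 m to 2300 m (dry): cools by 9.7 × 1.6 = 15.52°C, giving -4.92°C.
From 2300 m to 2900 m (saturated): cools by 5.1 × 0.6 = 3.06°C, giving -7.98°C.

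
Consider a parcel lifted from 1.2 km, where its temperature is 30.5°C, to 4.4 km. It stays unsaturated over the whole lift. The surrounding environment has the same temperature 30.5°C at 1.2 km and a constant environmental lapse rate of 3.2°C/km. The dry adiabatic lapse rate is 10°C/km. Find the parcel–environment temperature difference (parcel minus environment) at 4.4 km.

Parcel:
  1200 → 4400 m (dry, 10°C/km): ΔT = -10 × 3.2 = -32°C → T = -1.5°C
Environment:
  1200 → 4400 m (environment, 3.2°C/km): ΔT = -3.2 × 3.2 = -10.24°C → T = 20.26°C
T_parcel − T_env = -1.5 − 20.26 = -21.76°C

-21.76°C (parcel cooler than environment)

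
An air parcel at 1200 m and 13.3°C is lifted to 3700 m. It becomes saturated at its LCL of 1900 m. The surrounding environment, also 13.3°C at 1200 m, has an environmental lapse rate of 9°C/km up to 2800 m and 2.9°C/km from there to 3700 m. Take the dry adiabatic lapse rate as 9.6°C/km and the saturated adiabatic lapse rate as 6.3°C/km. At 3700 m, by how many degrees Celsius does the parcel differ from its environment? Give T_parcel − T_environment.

Parcel:
  From 1200 m to 1900 m (dry): cools by 9.6 × 0.7 = 6.72°C, giving 6.58°C.
  From 1900 m to 3700 m (saturated): cools by 6.3 × 1.8 = 11.34°C, giving -4.76°C.
Environment:
  From 1200 m to 2800 m (environment, lower layer): cools by 9 × 1.6 = 14.4°C, giving -1.1°C.
  From 2800 m to 3700 m (environment, upper layer): cools by 2.9 × 0.9 = 2.61°C, giving -3.71°C.
T_parcel − T_env = -4.76 − (-3.71) = -1.05°C

-1.05°C (parcel cooler than environment)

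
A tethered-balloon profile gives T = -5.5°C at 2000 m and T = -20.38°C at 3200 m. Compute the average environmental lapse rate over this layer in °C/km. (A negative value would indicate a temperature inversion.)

Γ = −ΔT/Δz = (-5.5 − (-20.38)) / (3200 − 2000) m
  = 14.88°C / 1.2 km = 12.4°C/km

12.4°C/km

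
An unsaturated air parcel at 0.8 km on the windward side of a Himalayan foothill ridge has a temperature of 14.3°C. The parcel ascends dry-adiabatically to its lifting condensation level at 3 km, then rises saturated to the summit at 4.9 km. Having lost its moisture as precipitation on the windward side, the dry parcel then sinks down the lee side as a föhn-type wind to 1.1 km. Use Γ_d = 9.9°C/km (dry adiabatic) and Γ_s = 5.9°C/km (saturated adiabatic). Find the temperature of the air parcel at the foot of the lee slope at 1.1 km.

800–3000 m, dry: Δz = 2.2 km ⇒ ΔT = -21.78°C; T = -7.48°C
3000–4900 m, saturated: Δz = 1.9 km ⇒ ΔT = -11.21°C; T = -18.69°C
4900–1100 m, dry descent: Δz = 3.8 km ⇒ ΔT = +37.62°C; T = 18.93°C

18.93°C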